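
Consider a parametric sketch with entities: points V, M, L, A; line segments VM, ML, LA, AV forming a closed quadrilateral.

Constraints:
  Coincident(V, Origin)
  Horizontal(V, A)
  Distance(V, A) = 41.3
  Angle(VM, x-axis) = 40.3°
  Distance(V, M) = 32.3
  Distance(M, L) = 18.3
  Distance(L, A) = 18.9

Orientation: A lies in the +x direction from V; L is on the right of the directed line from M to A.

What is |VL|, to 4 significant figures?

22.76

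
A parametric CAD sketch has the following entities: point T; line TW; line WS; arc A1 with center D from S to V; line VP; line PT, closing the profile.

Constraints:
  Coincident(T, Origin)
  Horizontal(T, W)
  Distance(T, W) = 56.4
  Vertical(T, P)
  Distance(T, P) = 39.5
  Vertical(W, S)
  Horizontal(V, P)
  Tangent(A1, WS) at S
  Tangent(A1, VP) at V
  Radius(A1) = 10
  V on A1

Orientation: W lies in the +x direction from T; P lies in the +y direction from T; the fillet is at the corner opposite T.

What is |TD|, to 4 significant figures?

54.98

T is at the origin; T and W share the same y with |TW| = 56.4 and W on the +x side, so W = (56.40, 0.000). T and P share the same x with |TP| = 39.5 and P on the +y side, so P = (0.000, 39.50). The virtual corner opposite T is at (56.40, 39.50). The tangent condition forces DS to be normal to WS and since A1 is tangent to VP there, DV ⟂ VP, with radius 10.0, so the center D sits 10.0 in from both sides at D = (46.40, 29.50). Then |TD| = |D − T| = 54.98.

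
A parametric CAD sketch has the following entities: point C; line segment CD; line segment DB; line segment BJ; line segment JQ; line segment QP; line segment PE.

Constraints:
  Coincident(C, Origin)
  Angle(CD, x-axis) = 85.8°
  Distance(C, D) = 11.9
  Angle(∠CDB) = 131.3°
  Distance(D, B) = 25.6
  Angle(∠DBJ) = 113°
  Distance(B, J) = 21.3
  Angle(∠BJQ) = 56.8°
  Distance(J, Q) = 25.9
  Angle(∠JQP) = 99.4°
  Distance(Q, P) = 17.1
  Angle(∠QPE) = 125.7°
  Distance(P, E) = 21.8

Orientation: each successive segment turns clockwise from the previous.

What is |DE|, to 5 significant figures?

30.276

∠JQP = 99.4° gives QP at 126.30° from the x-axis; with |QP| = 17.1, P = (6.5336, 18.756). ∠QPE = 125.7° gives PE at 72.000° from the x-axis; with |PE| = 21.8, E = (13.270, 39.489). Then |DE| = |E − D| = 30.276.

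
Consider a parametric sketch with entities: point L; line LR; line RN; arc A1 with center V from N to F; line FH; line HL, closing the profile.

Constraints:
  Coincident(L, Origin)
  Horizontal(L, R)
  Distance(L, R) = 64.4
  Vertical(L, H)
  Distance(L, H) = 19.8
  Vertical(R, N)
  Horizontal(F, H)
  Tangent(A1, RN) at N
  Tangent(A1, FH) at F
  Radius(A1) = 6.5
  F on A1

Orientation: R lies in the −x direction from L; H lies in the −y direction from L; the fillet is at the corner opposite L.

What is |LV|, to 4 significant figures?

59.41

L and H share the same x with |LH| = 19.8 and H on the −y side, so H = (0.000, -19.80). The virtual corner opposite L is at (-64.40, -19.80). A1 meets RN tangentially, so VN is at right angles to RN and tangency of A1 to FH means the radius VF is perpendicular to FH, with radius 6.5, so the center V sits 6.5 in from both sides at V = (-57.90, -13.30). Then |LV| = |V − L| = 59.41.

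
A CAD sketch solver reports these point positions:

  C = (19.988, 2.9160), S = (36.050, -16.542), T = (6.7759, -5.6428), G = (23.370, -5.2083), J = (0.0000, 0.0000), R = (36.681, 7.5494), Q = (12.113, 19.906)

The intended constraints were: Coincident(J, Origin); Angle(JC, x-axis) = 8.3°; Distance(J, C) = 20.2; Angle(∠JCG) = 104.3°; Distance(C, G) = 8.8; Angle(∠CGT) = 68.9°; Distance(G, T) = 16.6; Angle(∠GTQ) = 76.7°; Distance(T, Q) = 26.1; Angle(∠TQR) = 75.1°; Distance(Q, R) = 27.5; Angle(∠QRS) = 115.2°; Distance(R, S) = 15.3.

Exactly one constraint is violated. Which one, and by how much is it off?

Distance(R, S) = 15.3 — off by 8.80.

J = (0.00, 0.00) ✓; JC at 8.300° ✓; |JC| = 20.20 ✓; ∠JCG = 104.3° ✓; |CG| = 8.800 ✓; ∠CGT = 68.90° ✓; |GT| = 16.60 ✓; ∠GTQ = 76.70° ✓; |TQ| = 26.10 ✓; ∠TQR = 75.10° ✓; |QR| = 27.50 ✓; ∠QRS = 115.2° ✓; |RS| = 24.10 ✗.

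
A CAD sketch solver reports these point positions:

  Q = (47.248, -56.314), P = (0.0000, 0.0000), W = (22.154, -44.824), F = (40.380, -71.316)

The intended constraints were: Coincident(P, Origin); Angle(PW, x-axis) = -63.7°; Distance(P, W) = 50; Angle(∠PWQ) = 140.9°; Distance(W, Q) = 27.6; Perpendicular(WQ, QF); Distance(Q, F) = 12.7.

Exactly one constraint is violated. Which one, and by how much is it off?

Distance(Q, F) = 12.7 — off by 3.80.

P = (0.00, 0.00) ✓; PW at -63.70° ✓; |PW| = 50.00 ✓; ∠PWQ = 140.9° ✓; |WQ| = 27.60 ✓; ∠(WQ, QF) = 90.00° ✓; |QF| = 16.50 ✗.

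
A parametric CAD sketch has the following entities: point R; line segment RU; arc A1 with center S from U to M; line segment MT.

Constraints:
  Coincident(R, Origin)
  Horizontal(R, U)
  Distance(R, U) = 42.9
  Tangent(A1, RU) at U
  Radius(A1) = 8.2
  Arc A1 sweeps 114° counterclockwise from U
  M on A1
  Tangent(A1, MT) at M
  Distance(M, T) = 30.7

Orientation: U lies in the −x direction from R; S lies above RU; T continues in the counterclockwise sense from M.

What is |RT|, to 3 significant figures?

62.1

On A1, U sits at bearing -90° from S; a 114° counterclockwise sweep puts M at bearing 24°, so M = S + 8.2·(cos 24°, sin 24°) = (-35.4, 11.5). The tangent condition forces SM to be normal to MT, so MT runs along (−sin 24°, cos 24°); with |MT| = 30.7, T = (-47.9, 39.6). Then |RT| = |T − R| = 62.1.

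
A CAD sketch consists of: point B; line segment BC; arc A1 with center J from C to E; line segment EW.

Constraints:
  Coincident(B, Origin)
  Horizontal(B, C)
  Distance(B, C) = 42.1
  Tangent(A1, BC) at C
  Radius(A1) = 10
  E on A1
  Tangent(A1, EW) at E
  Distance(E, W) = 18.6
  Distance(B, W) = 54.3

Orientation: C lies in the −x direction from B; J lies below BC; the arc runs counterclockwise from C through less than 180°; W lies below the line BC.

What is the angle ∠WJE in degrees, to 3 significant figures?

61.7°

B is at the origin; BC is horizontal with |BC| = 42.1 and C on the −x side, so C = (-42.1, 0.00). The tangent condition forces JC to be normal to BC, so J = C + (0, -10) = (-42.1, -10.0). Since JE ⟂ EW (tangency), |JW| = √(10.0² + 18.6²) = 21.1 regardless of where E sits on A1. So W lies on both circle(B, 54.3) and circle(J, 21.1); the below-BC intersection is W = (-44.6, -31.0). E is the foot of the tangent from W: E = (-51.4, -13.7).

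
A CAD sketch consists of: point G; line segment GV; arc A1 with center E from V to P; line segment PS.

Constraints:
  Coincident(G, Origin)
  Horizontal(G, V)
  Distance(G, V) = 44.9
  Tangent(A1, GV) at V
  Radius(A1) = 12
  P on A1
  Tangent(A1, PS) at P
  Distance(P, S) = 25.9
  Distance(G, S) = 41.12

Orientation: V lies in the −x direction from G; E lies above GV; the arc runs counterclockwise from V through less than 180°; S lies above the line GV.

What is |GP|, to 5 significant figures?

34.517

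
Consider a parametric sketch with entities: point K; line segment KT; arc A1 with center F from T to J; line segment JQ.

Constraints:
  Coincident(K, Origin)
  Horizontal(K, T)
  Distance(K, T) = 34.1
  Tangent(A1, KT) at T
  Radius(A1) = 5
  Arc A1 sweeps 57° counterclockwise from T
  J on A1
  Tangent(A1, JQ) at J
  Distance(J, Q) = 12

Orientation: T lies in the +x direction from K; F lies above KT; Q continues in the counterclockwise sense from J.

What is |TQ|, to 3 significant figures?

16.4

K is at the origin; KT is horizontal with |KT| = 34.1 and T on the +x side, so T = (34.1, 0.00). The tangent condition forces FT to be normal to KT, so F = T + (0, 5) = (34.1, 5.00). On A1, T sits at bearing -90° from F; a 57° counterclockwise sweep puts J at bearing -33°, so J = F + 5.0·(cos -33°, sin -33°) = (38.3, 2.28). Since A1 is tangent to JQ there, FJ ⟂ JQ, so JQ runs along (−sin -33°, cos -33°); with |JQ| = 12.0, Q = (44.8, 12.3). Then |TQ| = |Q − T| = 16.4.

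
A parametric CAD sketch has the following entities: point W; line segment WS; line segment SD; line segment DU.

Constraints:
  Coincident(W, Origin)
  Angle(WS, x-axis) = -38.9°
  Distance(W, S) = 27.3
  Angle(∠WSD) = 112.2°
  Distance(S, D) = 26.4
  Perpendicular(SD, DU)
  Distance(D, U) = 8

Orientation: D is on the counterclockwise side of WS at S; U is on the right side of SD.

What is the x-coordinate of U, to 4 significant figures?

48.22

W is at the origin; WS runs at -38.9° with length 27.3, so S = 27.3·(cos -38.9°, sin -38.9°) = (21.25, -17.14). ∠WSD = 112.2°, so SD runs at -38.9° + (180° − 112.2°) = 28.90° from the x-axis; with |SD| = 26.4, D = S + 26.4·(cos 28.90°, sin 28.90°) = (44.36, -4.385). SD ⟂ DU; with |DU| = 8.0 on the right of SD, U = D + 8.0·(0.4833, -0.8755) = (48.22, -11.39). So U.x = 48.22.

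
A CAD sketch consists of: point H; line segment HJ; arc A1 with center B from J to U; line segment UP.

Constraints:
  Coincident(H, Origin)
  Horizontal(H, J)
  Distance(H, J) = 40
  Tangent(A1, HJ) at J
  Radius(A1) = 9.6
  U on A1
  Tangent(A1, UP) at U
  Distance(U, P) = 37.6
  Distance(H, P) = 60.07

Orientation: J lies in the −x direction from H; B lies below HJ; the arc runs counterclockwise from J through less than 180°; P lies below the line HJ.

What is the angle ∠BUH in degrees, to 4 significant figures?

5.627°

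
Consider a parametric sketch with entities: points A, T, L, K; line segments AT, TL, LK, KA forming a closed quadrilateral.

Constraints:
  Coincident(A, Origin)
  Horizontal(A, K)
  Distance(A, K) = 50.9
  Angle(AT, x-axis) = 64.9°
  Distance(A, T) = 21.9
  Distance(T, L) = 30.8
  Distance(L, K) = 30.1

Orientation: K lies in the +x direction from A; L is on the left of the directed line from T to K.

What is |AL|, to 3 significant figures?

47.9

Checks: |TL| = 30.80 ✓; |LK| = 30.10 ✓.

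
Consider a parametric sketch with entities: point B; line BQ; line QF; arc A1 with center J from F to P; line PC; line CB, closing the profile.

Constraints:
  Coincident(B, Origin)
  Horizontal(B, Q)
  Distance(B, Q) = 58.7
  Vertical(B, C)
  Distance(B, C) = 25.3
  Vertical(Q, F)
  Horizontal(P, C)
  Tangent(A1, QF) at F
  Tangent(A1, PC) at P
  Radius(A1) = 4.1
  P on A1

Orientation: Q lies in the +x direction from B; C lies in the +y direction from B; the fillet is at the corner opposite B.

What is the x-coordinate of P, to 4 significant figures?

54.60

B is at the origin; BQ is horizontal with |BQ| = 58.7 and Q on the +x side, so Q = (58.70, 0.000). BC is vertical with |BC| = 25.3 and C on the +y side, so C = (0.000, 25.30). The virtual corner opposite B is at (58.70, 25.30). The tangent condition forces JF to be normal to QF and the tangent condition forces JP to be normal to PC, with radius 4.1, so the center J sits 4.1 in from both sides at J = (54.60, 21.20). That places the tangent points at F = (58.70, 21.20) on QF and P = (54.60, 25.30) on PC. So P.x = 54.60.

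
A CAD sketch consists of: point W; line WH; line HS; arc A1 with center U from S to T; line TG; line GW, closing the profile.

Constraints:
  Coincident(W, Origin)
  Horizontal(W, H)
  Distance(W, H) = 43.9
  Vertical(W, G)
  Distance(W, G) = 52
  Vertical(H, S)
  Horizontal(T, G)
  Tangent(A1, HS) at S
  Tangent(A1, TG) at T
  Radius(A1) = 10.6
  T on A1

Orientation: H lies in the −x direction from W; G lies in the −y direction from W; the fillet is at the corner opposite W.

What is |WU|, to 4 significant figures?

53.13

W is at the origin; WH is horizontal with |WH| = 43.9 and H on the −x side, so H = (-43.90, 0.000). WG is vertical with |WG| = 52.0 and G on the −y side, so G = (0.000, -52.00). The virtual corner opposite W is at (-43.90, -52.00). Tangency of A1 to HS means the radius US is perpendicular to HS and since A1 is tangent to TG there, UT ⟂ TG, with radius 10.6, so the center U sits 10.6 in from both sides at U = (-33.30, -41.40). Then |WU| = |U − W| = 53.13.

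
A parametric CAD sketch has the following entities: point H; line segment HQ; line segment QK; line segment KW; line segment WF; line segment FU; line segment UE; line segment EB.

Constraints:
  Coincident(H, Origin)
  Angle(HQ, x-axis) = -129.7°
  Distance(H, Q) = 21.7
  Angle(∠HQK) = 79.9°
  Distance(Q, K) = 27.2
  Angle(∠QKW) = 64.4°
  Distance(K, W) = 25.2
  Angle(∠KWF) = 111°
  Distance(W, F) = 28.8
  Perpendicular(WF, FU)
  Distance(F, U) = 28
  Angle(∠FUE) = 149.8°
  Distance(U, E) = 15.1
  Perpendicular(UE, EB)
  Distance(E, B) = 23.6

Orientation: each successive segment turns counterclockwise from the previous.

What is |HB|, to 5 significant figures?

31.134

H is at the origin; HQ runs at -129.7° with length 21.7, so Q = (-13.861, -16.696). ∠HQK = 79.9° gives QK at -29.600° from the x-axis; with |QK| = 27.2, K = (9.7890, -30.131). ∠QKW = 64.4° gives KW at 86.000° from the x-axis; with |KW| = 25.2, W = (11.547, -4.9926). ∠KWF = 111.0° gives WF at 155.00° from the x-axis; with |WF| = 28.8, F = (-14.555, 7.1788). The perpendicularity gives FU at right angles to WF, so FU runs at -115.00°; with |FU| = 28.0, U = (-26.388, -18.198). ∠FUE = 149.8° gives UE at -84.800° from the x-axis; with |UE| = 15.1, E = (-25.020, -33.236). UE ⟂ EB, so EB runs at 5.2000°; with |EB| = 23.6, B = (-1.5167, -31.097). Then |HB| = |B − H| = 31.134.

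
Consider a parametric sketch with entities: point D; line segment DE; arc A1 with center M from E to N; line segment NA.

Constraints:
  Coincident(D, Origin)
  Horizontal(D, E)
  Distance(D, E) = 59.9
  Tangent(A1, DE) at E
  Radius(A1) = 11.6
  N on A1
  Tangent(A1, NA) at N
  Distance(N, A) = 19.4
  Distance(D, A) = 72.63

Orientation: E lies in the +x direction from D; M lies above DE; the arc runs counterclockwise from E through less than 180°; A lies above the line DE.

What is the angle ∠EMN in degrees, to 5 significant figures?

109.65°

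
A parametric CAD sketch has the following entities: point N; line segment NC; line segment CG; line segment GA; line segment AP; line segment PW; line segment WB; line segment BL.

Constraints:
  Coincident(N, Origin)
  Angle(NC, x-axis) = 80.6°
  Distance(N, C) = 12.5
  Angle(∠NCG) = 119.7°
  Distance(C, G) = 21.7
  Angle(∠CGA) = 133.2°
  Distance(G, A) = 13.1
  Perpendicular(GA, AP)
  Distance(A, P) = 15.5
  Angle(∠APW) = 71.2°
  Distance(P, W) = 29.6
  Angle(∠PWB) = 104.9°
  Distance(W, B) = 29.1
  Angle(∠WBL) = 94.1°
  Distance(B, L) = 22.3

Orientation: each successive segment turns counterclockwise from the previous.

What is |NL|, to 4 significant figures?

54.90

∠PWB = 104.9° gives WB at 101.6° from the x-axis; with |WB| = 29.1, B = (-5.065, 50.62). ∠WBL = 94.1° gives BL at -172.5° from the x-axis; with |BL| = 22.3, L = (-27.17, 47.70). Then |NL| = |L − N| = 54.90.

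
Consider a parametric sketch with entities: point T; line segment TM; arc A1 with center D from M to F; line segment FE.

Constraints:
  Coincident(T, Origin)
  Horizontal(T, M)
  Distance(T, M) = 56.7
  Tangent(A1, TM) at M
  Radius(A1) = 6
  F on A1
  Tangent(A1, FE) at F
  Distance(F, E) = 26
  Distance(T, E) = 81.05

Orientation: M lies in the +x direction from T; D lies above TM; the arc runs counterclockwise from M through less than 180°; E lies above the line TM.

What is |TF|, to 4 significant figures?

61.34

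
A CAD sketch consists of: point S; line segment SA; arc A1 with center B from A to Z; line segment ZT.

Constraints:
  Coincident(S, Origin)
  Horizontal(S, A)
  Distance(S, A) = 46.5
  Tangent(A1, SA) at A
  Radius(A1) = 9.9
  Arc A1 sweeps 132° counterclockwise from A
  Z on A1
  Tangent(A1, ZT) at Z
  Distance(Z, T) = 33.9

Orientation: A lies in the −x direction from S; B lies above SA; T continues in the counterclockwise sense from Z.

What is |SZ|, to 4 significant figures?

42.49

S is at the origin; SA is horizontal with |SA| = 46.5 and A on the −x side, so A = (-46.50, 0.000). A1 meets SA tangentially, so BA is at right angles to SA, so B = A + (0, 9.9) = (-46.50, 9.900). On A1, A sits at bearing -90° from B; a 132° counterclockwise sweep puts Z at bearing 42°, so Z = B + 9.9·(cos 42°, sin 42°) = (-39.14, 16.52). Then |SZ| = |Z − S| = 42.49.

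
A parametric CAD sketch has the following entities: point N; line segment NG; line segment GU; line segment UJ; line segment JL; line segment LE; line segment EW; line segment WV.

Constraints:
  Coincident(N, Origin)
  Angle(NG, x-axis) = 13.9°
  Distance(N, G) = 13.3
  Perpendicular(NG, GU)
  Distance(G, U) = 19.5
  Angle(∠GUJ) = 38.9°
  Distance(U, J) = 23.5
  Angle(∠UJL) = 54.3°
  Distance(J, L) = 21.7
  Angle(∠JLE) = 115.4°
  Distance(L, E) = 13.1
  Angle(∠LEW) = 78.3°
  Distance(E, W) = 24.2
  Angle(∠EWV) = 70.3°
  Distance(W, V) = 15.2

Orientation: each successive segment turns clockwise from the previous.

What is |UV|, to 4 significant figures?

18.60

N is at the origin; NG runs at 13.9° with length 13.3, so G = (12.91, 3.195). NG is perpendicular to GU, so GU runs at -76.10°; with |GU| = 19.5, U = (17.59, -15.73). ∠GUJ = 38.9° gives UJ at 142.8° from the x-axis; with |UJ| = 23.5, J = (-1.123, -1.526). ∠UJL = 54.3° gives JL at 17.10° from the x-axis; with |JL| = 21.7, L = (19.62, 4.855). ∠JLE = 115.4° gives LE at -47.50° from the x-axis; with |LE| = 13.1, E = (28.47, -4.804). ∠LEW = 78.3° gives EW at -149.2° from the x-axis; with |EW| = 24.2, W = (7.681, -17.19). ∠EWV = 70.3° gives WV at 101.1° from the x-axis; with |WV| = 15.2, V = (4.754, -2.279). Then |UV| = |V − U| = 18.60.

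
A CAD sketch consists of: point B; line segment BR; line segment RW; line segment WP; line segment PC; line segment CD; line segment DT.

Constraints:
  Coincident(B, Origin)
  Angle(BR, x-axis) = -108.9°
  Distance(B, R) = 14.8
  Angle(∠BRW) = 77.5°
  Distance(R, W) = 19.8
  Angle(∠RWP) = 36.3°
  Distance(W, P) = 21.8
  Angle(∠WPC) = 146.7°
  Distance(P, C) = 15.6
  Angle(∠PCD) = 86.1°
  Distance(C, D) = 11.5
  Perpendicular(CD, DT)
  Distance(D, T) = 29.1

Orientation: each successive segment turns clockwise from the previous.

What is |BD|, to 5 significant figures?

20.432

B is at the origin; BR runs at -108.9° with length 14.8, so R = (-4.7940, -14.002). ∠BRW = 77.5° gives RW at 148.60° from the x-axis; with |RW| = 19.8, W = (-21.694, -3.6861). ∠RWP = 36.3° gives WP at 4.9000° from the x-axis; with |WP| = 21.8, P = (0.026044, -1.8240). ∠WPC = 146.7° gives PC at -28.400° from the x-axis; with |PC| = 15.6, C = (13.749, -9.2437). ∠PCD = 86.1° gives CD at -122.30° from the x-axis; with |CD| = 11.5, D = (7.6035, -18.964). Then |BD| = |D − B| = 20.432.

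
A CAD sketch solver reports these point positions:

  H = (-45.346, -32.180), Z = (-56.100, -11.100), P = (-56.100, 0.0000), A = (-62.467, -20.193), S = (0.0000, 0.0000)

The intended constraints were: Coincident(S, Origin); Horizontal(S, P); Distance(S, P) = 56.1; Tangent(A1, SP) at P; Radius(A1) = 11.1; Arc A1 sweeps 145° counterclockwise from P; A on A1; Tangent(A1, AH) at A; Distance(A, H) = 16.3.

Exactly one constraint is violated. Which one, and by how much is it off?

Distance(A, H) = 16.3 — off by 4.60.

S = (0.00, 0.00) ✓; S.y = 0.00, P.y = 0.00 ✓; |SP| = 56.10 ✓; ∠(ZP, PS) = 90.00° ✓; |ZP| = 11.10 ✓; bearing(Z→A) − bearing(Z→P) = 145.0° ✓; |ZA| = 11.10 ✓; ∠(ZA, AH) = 90.00° ✓; |AH| = 20.90 ✗.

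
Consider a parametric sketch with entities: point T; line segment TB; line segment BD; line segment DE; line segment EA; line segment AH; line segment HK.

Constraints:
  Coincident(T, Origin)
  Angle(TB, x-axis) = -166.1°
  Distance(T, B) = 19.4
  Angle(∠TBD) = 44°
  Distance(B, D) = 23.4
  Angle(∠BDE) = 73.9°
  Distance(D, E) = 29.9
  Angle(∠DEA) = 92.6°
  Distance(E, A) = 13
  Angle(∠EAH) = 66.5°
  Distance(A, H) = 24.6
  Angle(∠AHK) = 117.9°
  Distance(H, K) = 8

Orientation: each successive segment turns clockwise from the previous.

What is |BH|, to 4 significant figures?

18.30

T is at the origin; TB runs at -166.1° with length 19.4, so B = (-18.83, -4.660). ∠TBD = 44.0° gives BD at 57.90° from the x-axis; with |BD| = 23.4, D = (-6.397, 15.16). ∠BDE = 73.9° gives DE at -48.20° from the x-axis; with |DE| = 29.9, E = (13.53, -7.128). ∠DEA = 92.6° gives EA at -135.6° from the x-axis; with |EA| = 13.0, A = (4.244, -16.22). ∠EAH = 66.5° gives AH at 110.9° from the x-axis; with |AH| = 24.6, H = (-4.532, 6.758). Then |BH| = |H − B| = 18.30.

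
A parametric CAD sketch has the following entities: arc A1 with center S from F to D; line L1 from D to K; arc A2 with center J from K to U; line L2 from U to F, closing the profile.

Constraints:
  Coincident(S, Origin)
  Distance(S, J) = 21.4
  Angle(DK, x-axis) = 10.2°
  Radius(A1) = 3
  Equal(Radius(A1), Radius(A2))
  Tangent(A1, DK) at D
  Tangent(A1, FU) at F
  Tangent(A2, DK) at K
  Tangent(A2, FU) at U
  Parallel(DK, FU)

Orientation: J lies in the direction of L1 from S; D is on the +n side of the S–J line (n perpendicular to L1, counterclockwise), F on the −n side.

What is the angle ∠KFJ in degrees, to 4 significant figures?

7.682°

The slot axis is L1's direction at 10.2°, so u = (cos 10.2°, sin 10.2°) = (0.9842, 0.1771) and n = (−sin 10.2°, cos 10.2°) = (-0.1771, 0.9842). S is at the origin and J lies 21.4 along u from S, so J = 21.4·u = (21.06, 3.790). Tangency of A1 to both parallel lines with radius 3.0 puts D and F at S ± 3.0·n: D = (-0.5313, 2.953), F = (0.5313, -2.953). Equal radii place K and U the same way about J: K = J + 3.0·n = (20.53, 6.742), U = J − 3.0·n = (21.59, 0.8370). Then cos ∠KFJ = FK·FJ / (|FK||FJ|), giving 7.682°.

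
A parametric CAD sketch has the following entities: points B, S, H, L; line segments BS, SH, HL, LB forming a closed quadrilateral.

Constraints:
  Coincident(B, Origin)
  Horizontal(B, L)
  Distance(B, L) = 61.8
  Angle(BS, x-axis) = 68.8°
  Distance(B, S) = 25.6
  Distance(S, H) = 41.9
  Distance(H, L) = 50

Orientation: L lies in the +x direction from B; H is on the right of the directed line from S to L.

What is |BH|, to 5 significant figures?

23.160

B is at the origin; BL is horizontal with |BL| = 61.8 and L in +x, so L = (61.8, 0). BS runs at 68.8° with |BS| = 25.6, so S = (9.2576, 23.867). H is determined by |SH| = 41.9 and |HL| = 50.0 together: it lies at the intersection of circle(S, 41.9) and circle(L, 50.0). With |SL| = 57.709, the foot of the radical line on SL is 22.405 from S and the perpendicular offset is √(41.9² − 22.405²) = 35.406. Taking the right-of-SL solution: H = (15.013, -17.635).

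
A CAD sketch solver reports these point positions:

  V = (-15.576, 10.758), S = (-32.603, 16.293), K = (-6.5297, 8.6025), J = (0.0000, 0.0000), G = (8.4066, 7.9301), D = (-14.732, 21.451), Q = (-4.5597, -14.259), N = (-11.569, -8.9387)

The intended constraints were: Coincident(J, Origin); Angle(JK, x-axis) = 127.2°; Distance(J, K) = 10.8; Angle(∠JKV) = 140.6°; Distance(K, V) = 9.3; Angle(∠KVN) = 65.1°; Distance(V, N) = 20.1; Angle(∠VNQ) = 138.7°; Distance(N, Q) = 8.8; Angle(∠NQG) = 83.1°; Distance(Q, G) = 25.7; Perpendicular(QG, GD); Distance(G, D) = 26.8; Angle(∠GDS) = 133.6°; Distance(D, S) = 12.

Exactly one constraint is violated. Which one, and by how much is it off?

Distance(D, S) = 12 — off by 6.60.

J = (0.00, 0.00) ✓; JK at 127.2° ✓; |JK| = 10.80 ✓; ∠JKV = 140.6° ✓; |KV| = 9.300 ✓; ∠KVN = 65.10° ✓; |VN| = 20.10 ✓; ∠VNQ = 138.7° ✓; |NQ| = 8.800 ✓; ∠NQG = 83.10° ✓; |QG| = 25.70 ✓; ∠(QG, GD) = 90.00° ✓; |GD| = 26.80 ✓; ∠GDS = 133.6° ✓; |DS| = 18.60 ✗.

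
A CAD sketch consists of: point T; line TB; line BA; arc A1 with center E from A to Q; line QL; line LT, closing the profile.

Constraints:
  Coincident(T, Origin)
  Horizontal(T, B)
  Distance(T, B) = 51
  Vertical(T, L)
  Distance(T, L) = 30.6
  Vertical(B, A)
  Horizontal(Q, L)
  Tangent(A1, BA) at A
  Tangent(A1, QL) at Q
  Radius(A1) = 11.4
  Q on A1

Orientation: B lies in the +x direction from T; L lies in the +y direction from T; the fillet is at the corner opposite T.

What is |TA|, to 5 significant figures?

54.494

The virtual corner opposite T is at (51.000, 30.600). A1 meets BA tangentially, so EA is at right angles to BA and A1 meets QL tangentially, so EQ is at right angles to QL, with radius 11.4, so the center E sits 11.4 in from both sides at E = (39.600, 19.200). That places the tangent points at A = (51.000, 19.200) on BA and Q = (39.600, 30.600) on QL. Then |TA| = |A − T| = 54.494.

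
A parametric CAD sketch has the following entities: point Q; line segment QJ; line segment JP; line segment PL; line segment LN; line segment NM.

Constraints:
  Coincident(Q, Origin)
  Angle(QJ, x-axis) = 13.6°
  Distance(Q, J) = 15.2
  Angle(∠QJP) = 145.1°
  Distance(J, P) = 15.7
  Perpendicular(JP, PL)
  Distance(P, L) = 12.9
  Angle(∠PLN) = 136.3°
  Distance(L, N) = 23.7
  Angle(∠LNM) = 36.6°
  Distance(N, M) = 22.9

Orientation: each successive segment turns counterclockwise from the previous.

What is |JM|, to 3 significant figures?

7.62

∠PLN = 136.3° gives LN at -178° from the x-axis; with |LN| = 23.7, N = (-8.17, 23.0). ∠LNM = 36.6° gives NM at -34.4° from the x-axis; with |NM| = 22.9, M = (10.7, 10.0). Then |JM| = |M − J| = 7.62.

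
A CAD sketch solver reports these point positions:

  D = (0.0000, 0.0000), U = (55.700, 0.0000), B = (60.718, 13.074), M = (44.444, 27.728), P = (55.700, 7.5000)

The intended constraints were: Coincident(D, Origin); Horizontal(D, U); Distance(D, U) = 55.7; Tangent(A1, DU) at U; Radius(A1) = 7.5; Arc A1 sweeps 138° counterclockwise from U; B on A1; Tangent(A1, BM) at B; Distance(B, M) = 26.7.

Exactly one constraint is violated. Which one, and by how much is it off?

Distance(B, M) = 26.7 — off by 4.80.

D = (0.00, 0.00) ✓; D.y = 0.00, U.y = 0.00 ✓; |DU| = 55.70 ✓; ∠(PU, UD) = 90.00° ✓; |PU| = 7.500 ✓; bearing(P→B) − bearing(P→U) = 138.0° ✓; |PB| = 7.500 ✓; ∠(PB, BM) = 90.01° ✓; |BM| = 21.90 ✗.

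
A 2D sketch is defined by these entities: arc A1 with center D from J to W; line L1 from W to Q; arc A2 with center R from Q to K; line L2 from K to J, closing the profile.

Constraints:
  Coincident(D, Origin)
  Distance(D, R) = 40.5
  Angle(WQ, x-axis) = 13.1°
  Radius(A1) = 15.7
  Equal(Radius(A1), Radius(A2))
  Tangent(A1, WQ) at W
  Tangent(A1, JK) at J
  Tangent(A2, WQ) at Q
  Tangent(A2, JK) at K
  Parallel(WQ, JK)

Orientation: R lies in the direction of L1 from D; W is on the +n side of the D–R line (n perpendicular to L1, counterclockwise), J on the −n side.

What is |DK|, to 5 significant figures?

43.437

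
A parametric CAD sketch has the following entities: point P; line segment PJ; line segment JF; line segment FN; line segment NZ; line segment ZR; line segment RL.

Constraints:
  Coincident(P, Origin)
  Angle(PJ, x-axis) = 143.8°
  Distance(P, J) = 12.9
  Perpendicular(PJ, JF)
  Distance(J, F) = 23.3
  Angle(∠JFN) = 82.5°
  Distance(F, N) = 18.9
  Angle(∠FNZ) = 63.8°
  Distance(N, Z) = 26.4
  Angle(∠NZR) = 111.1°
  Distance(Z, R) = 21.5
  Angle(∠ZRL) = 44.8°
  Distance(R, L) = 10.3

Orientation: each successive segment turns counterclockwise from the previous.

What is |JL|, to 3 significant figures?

12.2

P is at the origin; PJ runs at 143.8° with length 12.9, so J = (-10.4, 7.62). PJ ⟂ JF, so JF runs at -126°; with |JF| = 23.3, F = (-24.2, -11.2). ∠JFN = 82.5° gives FN at -28.7° from the x-axis; with |FN| = 18.9, N = (-7.59, -20.3). ∠FNZ = 63.8° gives NZ at 87.5° from the x-axis; with |NZ| = 26.4, Z = (-6.44, 6.12). ∠NZR = 111.1° gives ZR at 156° from the x-axis; with |ZR| = 21.5, R = (-26.1, 14.7). ∠ZRL = 44.8° gives RL at -68.4° from the x-axis; with |RL| = 10.3, L = (-22.4, 5.15). Then |JL| = |L − J| = 12.2.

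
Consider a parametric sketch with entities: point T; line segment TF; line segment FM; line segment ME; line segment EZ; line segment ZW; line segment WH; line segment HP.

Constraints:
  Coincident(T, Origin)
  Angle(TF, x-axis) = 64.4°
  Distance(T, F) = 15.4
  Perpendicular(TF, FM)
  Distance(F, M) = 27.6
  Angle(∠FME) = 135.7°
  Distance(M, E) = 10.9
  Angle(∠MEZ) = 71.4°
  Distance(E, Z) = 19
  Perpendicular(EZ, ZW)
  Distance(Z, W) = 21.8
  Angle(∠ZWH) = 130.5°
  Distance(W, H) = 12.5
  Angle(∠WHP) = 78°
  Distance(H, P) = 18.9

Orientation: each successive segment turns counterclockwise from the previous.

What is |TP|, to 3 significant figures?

34.8

∠ZWH = 130.5° gives WH at 86.8° from the x-axis; with |WH| = 12.5, H = (0.992, 32.9). ∠WHP = 78.0° gives HP at -171° from the x-axis; with |HP| = 18.9, P = (-17.7, 30.0). Then |TP| = |P − T| = 34.8.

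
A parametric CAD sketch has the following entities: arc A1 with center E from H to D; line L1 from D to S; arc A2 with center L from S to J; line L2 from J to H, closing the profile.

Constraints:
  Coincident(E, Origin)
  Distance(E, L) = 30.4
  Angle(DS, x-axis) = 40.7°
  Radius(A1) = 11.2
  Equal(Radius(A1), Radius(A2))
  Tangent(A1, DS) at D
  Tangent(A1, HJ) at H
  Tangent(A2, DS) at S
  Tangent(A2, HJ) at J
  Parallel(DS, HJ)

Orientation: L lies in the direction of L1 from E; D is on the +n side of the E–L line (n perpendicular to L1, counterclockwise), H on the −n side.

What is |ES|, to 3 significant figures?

32.4

The slot axis is L1's direction at 40.7°, so u = (cos 40.7°, sin 40.7°) = (0.758, 0.652) and n = (−sin 40.7°, cos 40.7°) = (-0.652, 0.758). E is at the origin and L lies 30.4 along u from E, so L = 30.4·u = (23.0, 19.8). Tangency of A1 to both parallel lines with radius 11.2 puts D and H at E ± 11.2·n: D = (-7.30, 8.49), H = (7.30, -8.49). Equal radii place S and J the same way about L: S = L + 11.2·n = (15.7, 28.3), J = L − 11.2·n = (30.4, 11.3). Then |ES| = |S − E| = 32.4.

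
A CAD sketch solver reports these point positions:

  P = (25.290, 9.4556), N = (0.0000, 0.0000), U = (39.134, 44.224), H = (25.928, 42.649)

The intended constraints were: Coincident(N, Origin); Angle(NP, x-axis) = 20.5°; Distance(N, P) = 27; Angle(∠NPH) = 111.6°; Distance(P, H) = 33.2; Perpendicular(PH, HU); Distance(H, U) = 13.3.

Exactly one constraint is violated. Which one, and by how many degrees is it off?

Perpendicular(PH, HU) — off by 7.90°.

N = (0.00, 0.00) ✓; NP at 20.50° ✓; |NP| = 27.00 ✓; ∠NPH = 111.6° ✓; |PH| = 33.20 ✓; ∠(PH, HU) = 82.10° ✗; |HU| = 13.30 ✓.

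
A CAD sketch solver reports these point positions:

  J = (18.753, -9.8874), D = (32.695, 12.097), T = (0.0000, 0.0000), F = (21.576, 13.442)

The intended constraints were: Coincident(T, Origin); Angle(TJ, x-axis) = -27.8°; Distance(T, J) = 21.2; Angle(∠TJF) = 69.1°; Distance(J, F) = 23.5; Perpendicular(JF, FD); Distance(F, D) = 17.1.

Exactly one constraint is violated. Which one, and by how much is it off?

Distance(F, D) = 17.1 — off by 5.90.

T = (0.00, 0.00) ✓; TJ at -27.80° ✓; |TJ| = 21.20 ✓; ∠TJF = 69.10° ✓; |JF| = 23.50 ✓; ∠(JF, FD) = 90.00° ✓; |FD| = 11.20 ✗.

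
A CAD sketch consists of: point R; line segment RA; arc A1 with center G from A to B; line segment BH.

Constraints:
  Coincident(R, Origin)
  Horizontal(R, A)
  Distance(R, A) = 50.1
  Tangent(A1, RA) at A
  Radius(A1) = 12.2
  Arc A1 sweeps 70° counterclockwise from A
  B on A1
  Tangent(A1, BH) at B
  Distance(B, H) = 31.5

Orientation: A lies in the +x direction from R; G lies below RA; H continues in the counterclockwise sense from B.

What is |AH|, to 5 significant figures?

43.708

R is at the origin; RA is horizontal with |RA| = 50.1 and A on the +x side, so A = (50.100, 0.0000). Since A1 is tangent to RA there, GA ⟂ RA, so G = A + (0, -12.2) = (50.100, -12.200). On A1, A sits at bearing 90° from G; a 70° counterclockwise sweep puts B at bearing 160°, so B = G + 12.2·(cos 160°, sin 160°) = (38.636, -8.0274). Since A1 is tangent to BH there, GB ⟂ BH, so BH runs along (−sin 160°, cos 160°); with |BH| = 31.5, H = (27.862, -37.628). Then |AH| = |H − A| = 43.708.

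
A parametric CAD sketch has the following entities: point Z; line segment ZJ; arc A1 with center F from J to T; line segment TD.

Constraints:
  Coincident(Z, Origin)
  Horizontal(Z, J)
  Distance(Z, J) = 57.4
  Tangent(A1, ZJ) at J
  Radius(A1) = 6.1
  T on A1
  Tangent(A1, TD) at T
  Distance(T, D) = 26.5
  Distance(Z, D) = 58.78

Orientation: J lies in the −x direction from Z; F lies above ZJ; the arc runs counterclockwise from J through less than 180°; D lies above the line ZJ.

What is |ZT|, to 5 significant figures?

51.626

Z is at the origin; Z and J share the same y with |ZJ| = 57.4 and J on the −x side, so J = (-57.400, 0.0000). Since A1 is tangent to ZJ there, FJ ⟂ ZJ, so F = J + (0, 6.1) = (-57.400, 6.1000). Since FT ⟂ TD (tangency), |FD| = √(6.1² + 26.5²) = 27.193 regardless of where T sits on A1. So D lies on both circle(Z, 58.78) and circle(F, 27.193); the above-ZJ intersection is D = (-49.273, 32.050). T is the foot of the tangent from D: T = (-51.318, 5.6293).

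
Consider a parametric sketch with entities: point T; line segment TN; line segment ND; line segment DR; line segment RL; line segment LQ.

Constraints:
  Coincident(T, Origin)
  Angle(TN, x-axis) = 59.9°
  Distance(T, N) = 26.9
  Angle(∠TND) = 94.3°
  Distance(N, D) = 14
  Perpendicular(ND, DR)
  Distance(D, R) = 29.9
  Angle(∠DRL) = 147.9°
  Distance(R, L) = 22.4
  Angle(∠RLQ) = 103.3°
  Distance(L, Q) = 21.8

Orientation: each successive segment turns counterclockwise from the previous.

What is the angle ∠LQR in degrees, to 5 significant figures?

38.965°

∠DRL = 147.9° gives RL at -92.300° from the x-axis; with |RL| = 22.4, L = (-15.852, -15.871). ∠RLQ = 103.3° gives LQ at -15.600° from the x-axis; with |LQ| = 21.8, Q = (5.1445, -21.733). Then cos ∠LQR = QL·QR / (|QL||QR|), giving 38.965°.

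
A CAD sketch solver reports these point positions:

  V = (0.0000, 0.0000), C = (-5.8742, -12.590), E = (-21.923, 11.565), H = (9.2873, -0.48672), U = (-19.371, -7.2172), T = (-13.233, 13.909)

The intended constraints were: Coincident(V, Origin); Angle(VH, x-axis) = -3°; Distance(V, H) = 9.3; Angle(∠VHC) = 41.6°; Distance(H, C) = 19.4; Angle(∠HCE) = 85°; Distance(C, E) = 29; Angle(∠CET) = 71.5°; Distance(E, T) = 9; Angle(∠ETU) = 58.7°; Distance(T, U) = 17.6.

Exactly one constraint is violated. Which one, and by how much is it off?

Distance(T, U) = 17.6 — off by 4.40.

V = (0.00, 0.00) ✓; VH at -3.000° ✓; |VH| = 9.300 ✓; ∠VHC = 41.60° ✓; |HC| = 19.40 ✓; ∠HCE = 85.00° ✓; |CE| = 29.00 ✓; ∠CET = 71.50° ✓; |ET| = 9.001 ✓; ∠ETU = 58.70° ✓; |TU| = 22.00 ✗.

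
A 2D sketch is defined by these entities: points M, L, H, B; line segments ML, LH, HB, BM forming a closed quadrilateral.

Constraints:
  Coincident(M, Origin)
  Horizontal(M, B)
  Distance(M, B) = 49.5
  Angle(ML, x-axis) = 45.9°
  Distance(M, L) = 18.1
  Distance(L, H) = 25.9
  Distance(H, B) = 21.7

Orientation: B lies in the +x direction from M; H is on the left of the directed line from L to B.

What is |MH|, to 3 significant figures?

42.1

Checks: M.y = 0.00, B.y = 0.00 ✓; |LH| = 25.90 ✓; |HB| = 21.70 ✓.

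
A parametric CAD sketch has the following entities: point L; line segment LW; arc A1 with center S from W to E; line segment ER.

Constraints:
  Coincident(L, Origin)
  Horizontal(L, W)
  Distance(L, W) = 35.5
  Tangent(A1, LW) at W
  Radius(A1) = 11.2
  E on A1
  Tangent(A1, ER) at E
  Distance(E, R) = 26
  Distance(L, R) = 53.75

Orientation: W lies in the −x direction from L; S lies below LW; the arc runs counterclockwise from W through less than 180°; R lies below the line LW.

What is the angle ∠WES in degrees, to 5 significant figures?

34.319°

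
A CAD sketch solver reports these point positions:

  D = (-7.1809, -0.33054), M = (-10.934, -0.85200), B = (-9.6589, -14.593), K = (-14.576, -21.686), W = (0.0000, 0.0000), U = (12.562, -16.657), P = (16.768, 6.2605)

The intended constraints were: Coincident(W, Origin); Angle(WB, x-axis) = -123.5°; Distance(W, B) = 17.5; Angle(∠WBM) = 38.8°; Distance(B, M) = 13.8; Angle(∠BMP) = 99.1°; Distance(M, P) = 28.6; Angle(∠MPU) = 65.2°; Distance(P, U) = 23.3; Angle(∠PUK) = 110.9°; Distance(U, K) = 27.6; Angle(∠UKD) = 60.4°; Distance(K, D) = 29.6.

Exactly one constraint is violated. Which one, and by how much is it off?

Distance(K, D) = 29.6 — off by 7.00.

W = (0.00, 0.00) ✓; WB at -123.5° ✓; |WB| = 17.50 ✓; ∠WBM = 38.80° ✓; |BM| = 13.80 ✓; ∠BMP = 99.10° ✓; |MP| = 28.60 ✓; ∠MPU = 65.20° ✓; |PU| = 23.30 ✓; ∠PUK = 110.9° ✓; |UK| = 27.60 ✓; ∠UKD = 60.40° ✓; |KD| = 22.60 ✗.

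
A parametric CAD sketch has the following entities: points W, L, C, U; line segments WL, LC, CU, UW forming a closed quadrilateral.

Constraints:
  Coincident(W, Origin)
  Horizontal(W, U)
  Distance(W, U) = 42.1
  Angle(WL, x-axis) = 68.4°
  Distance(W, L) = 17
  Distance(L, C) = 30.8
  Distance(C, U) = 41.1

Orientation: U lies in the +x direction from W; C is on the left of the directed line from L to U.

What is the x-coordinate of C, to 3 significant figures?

27.3

Checks: W = (0.00, 0.00) ✓; |LC| = 30.80 ✓; |CU| = 41.10 ✓.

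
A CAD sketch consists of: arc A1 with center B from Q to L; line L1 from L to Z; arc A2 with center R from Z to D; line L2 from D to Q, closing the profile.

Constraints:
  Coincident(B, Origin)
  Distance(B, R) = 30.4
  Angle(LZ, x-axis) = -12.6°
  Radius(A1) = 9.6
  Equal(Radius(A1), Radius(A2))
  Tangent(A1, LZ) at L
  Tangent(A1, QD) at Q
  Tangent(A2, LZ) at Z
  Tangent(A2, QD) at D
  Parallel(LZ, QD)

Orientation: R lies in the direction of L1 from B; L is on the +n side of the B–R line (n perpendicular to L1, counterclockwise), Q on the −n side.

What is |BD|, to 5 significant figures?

31.880

The slot axis is L1's direction at -12.6°, so u = (cos -12.6°, sin -12.6°) = (0.97592, -0.21814) and n = (−sin -12.6°, cos -12.6°) = (0.21814, 0.97592). B is at the origin and R lies 30.4 along u from B, so R = 30.4·u = (29.668, -6.6316). Tangency of A1 to both parallel lines with radius 9.6 puts L and Q at B ± 9.6·n: L = (2.0942, 9.3688), Q = (-2.0942, -9.3688). Equal radii place Z and D the same way about R: Z = R + 9.6·n = (31.762, 2.7372), D = R − 9.6·n = (27.574, -16.000). Then |BD| = |D − B| = 31.880.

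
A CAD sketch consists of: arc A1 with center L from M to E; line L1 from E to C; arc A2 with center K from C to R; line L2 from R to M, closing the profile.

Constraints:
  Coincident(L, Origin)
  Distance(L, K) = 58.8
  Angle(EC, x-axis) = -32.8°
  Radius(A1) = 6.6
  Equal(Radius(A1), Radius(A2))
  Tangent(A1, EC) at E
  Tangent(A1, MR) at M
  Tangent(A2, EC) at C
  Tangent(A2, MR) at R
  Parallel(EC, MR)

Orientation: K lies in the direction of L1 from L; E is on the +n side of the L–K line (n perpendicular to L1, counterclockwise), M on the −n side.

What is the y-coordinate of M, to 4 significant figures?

-5.548

The slot axis is L1's direction at -32.8°, so u = (cos -32.8°, sin -32.8°) = (0.8406, -0.5417) and n = (−sin -32.8°, cos -32.8°) = (0.5417, 0.8406). L is at the origin and K lies 58.8 along u from L, so K = 58.8·u = (49.43, -31.85). Tangency of A1 to both parallel lines with radius 6.6 puts E and M at L ± 6.6·n: E = (3.575, 5.548), M = (-3.575, -5.548). So M.y = -5.548.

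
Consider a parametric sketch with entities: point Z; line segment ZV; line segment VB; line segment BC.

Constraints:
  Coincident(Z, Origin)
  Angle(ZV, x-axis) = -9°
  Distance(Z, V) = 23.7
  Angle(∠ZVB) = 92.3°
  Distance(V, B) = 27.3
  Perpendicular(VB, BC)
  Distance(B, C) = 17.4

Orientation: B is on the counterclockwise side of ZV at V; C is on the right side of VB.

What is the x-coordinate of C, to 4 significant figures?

45.82

Z is at the origin; ZV runs at -9.0° with length 23.7, so V = 23.7·(cos -9.0°, sin -9.0°) = (23.41, -3.707). ∠ZVB = 92.3°, so VB runs at -9.0° + (180° − 92.3°) = 78.70° from the x-axis; with |VB| = 27.3, B = V + 27.3·(cos 78.70°, sin 78.70°) = (28.76, 23.06). VB ⟂ BC; with |BC| = 17.4 on the right of VB, C = B + 17.4·(0.9806, -0.1959) = (45.82, 19.65). So C.x = 45.82.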